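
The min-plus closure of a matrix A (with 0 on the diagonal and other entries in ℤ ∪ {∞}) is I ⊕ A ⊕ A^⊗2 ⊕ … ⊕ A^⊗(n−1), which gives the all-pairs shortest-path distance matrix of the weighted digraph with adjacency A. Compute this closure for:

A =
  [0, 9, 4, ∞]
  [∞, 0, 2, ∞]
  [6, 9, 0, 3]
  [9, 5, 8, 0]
Closure =
  [0, 9, 4, 7]
  [8, 0, 2, 5]
  [6, 8, 0, 3]
  [9, 5, 7, 0]

This is the Floyd-Warshall all-pairs shortest-path computation. For each intermediate vertex k = 0, 1, …, 3, update dist[i][j] ← min(dist[i][j], dist[i][k] + dist[k][j]). The final matrix gives, for each (i, j), the minimum total weight of any directed path from i to j (possibly empty when i = j).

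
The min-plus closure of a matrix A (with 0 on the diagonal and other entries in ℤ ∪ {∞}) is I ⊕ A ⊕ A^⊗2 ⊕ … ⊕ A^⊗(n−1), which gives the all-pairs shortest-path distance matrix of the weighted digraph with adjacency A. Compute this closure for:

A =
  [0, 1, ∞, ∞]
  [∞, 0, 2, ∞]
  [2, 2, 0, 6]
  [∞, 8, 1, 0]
Closure =
  [0, 1, 3, 9]
  [4, 0, 2, 8]
  [2, 2, 0, 6]
  [3, 3, 1, 0]

This is the Floyd-Warshall all-pairs shortest-path computation. For each intermediate vertex k = 0, 1, …, 3, update dist[i][j] ← min(dist[i][j], dist[i][k] + dist[k][j]). The final matrix gives, for each (i, j), the minimum total weight of any directed path from i to j (possibly empty when i = j).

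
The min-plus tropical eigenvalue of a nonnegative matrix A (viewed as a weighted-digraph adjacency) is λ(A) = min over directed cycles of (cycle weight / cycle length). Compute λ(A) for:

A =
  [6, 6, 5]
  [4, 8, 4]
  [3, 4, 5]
λ(A) = 4

Enumerate directed cycles and compute their means (weight / length). Sample:
  cycle 0 → 0: weight = 6, length = 1, mean = 6/1 ≈ 6.000
  cycle 1 → 1: weight = 8, length = 1, mean = 8/1 ≈ 8.000
  cycle 2 → 2: weight = 5, length = 1, mean = 5/1 ≈ 5.000
  cycle 0 → 1 → 0: weight = 10, length = 2, mean = 10/2 ≈ 5.000
  cycle 0 → 2 → 0: weight = 8, length = 2, mean = 8/2 ≈ 4.000
  cycle 1 → 0 → 1: weight = 10, length = 2, mean = 10/2 ≈ 5.000
Minimum mean = 4.000, attained e.g. along the cycle 0 → 2 → 0 with weight 8 and length 2. So λ(A) = 8/2 = 4.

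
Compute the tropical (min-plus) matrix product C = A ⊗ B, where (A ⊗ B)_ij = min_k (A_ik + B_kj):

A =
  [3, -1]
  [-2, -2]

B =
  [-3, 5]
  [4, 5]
A ⊗ B =
  [0, 4]
  [-5, 3]

Apply the min-plus product entry-by-entry:
  C[0][0] = min over k of (A[0][0] + B[0][0] = 3 + -3 = 0, A[0][1] + B[1][0] = -1 + 4 = 3) = 0 (attained at k = 0)
  C[0][1] = min over k of (A[0][0] + B[0][1] = 3 + 5 = 8, A[0][1] + B[1][1] = -1 + 5 = 4) = 4 (attained at k = 1)
  C[1][0] = min over k of (A[1][0] + B[0][0] = -2 + -3 = -5, A[1][1] + B[1][0] = -2 + 4 = 2) = -5 (attained at k = 0)
  C[1][1] = min over k of (A[1][0] + B[0][1] = -2 + 5 = 3, A[1][1] + B[1][1] = -2 + 5 = 3) = 3 (attained at k = 0)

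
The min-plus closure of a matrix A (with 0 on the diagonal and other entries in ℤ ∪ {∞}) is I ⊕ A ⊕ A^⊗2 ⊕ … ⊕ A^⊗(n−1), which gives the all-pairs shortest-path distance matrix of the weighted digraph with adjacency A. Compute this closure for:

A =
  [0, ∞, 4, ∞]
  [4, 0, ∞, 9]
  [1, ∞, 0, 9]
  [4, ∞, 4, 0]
Closure =
  [0, ∞, 4, 13]
  [4, 0, 8, 9]
  [1, ∞, 0, 9]
  [4, ∞, 4, 0]

This is the Floyd-Warshall all-pairs shortest-path computation. For each intermediate vertex k = 0, 1, …, 3, update dist[i][j] ← min(dist[i][j], dist[i][k] + dist[k][j]). The final matrix gives, for each (i, j), the minimum total weight of any directed path from i to j (possibly empty when i = j).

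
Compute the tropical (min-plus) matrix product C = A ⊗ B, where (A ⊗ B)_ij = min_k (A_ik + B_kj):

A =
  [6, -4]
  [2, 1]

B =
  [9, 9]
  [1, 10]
A ⊗ B =
  [-3, 6]
  [2, 11]

Apply the min-plus product entry-by-entry:
  C[0][0] = min over k of (A[0][0] + B[0][0] = 6 + 9 = 15, A[0][1] + B[1][0] = -4 + 1 = -3) = -3 (attained at k = 1)
  C[0][1] = min over k of (A[0][0] + B[0][1] = 6 + 9 = 15, A[0][1] + B[1][1] = -4 + 10 = 6) = 6 (attained at k = 1)
  C[1][0] = min over k of (A[1][0] + B[0][0] = 2 + 9 = 11, A[1][1] + B[1][0] = 1 + 1 = 2) = 2 (attained at k = 1)
  C[1][1] = min over k of (A[1][0] + B[0][1] = 2 + 9 = 11, A[1][1] + B[1][1] = 1 + 10 = 11) = 11 (attained at k = 0)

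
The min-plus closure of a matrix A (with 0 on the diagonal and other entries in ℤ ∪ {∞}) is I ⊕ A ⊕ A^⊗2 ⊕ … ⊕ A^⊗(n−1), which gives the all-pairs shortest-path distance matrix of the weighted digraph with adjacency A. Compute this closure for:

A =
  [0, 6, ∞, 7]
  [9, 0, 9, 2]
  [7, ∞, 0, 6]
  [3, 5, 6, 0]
Closure =
  [0, 6, 13, 7]
  [5, 0, 8, 2]
  [7, 11, 0, 6]
  [3, 5, 6, 0]

This is the Floyd-Warshall all-pairs shortest-path computation. For each intermediate vertex k = 0, 1, …, 3, update dist[i][j] ← min(dist[i][j], dist[i][k] + dist[k][j]). The final matrix gives, for each (i, j), the minimum total weight of any directed path from i to j (possibly empty when i = j).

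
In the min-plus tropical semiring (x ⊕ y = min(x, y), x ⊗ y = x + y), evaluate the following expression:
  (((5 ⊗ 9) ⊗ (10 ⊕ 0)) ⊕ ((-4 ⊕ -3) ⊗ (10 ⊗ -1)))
(((5 ⊗ 9) ⊗ (10 ⊕ 0)) ⊕ ((-4 ⊕ -3) ⊗ (10 ⊗ -1))) = 5

Expand innermost to outermost. Recall ⊕ takes the minimum of its arguments and ⊗ takes their sum. Working out the expression (((5 ⊗ 9) ⊗ (10 ⊕ 0)) ⊕ ((-4 ⊕ -3) ⊗ (10 ⊗ -1))) gives 5.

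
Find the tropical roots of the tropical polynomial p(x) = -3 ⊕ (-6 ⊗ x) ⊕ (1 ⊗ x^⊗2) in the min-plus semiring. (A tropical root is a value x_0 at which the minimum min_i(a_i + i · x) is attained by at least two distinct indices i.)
Roots: {-7, 3}

Each tropical root is a break point of the lower envelope of the lines y = a_i + i · x (there are 3 lines, with slopes 0, 1, ..., 2). Only the lines that attain the minimum somewhere contribute to roots; other lines are dominated. Here the surviving (envelope) indices are i = 2, i = 1, i = 0.
Intersections between consecutive envelope lines give the roots: for adjacent envelope indices i < j the intersection is x = (a_i − a_j) / (j − i). Reading off the sorted break points: {-7, 3}.
Verification: at each break x_0, at least two indices attain the minimum of min_i(a_i + i · x_0).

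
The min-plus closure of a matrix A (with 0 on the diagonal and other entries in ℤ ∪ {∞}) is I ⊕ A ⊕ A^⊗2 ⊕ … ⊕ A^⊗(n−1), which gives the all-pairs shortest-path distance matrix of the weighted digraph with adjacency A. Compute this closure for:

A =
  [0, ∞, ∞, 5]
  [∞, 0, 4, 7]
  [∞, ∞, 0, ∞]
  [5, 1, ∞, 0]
Closure =
  [0, 6, 10, 5]
  [12, 0, 4, 7]
  [∞, ∞, 0, ∞]
  [5, 1, 5, 0]

This is the Floyd-Warshall all-pairs shortest-path computation. For each intermediate vertex k = 0, 1, …, 3, update dist[i][j] ← min(dist[i][j], dist[i][k] + dist[k][j]). The final matrix gives, for each (i, j), the minimum total weight of any directed path from i to j (possibly empty when i = j).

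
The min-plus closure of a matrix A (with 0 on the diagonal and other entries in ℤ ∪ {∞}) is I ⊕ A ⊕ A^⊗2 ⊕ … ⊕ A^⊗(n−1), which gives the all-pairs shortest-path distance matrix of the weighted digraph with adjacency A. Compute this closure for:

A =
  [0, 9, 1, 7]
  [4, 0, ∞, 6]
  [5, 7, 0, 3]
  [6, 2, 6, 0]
Closure =
  [0, 6, 1, 4]
  [4, 0, 5, 6]
  [5, 5, 0, 3]
  [6, 2, 6, 0]

This is the Floyd-Warshall all-pairs shortest-path computation. For each intermediate vertex k = 0, 1, …, 3, update dist[i][j] ← min(dist[i][j], dist[i][k] + dist[k][j]). The final matrix gives, for each (i, j), the minimum total weight of any directed path from i to j (possibly empty when i = j).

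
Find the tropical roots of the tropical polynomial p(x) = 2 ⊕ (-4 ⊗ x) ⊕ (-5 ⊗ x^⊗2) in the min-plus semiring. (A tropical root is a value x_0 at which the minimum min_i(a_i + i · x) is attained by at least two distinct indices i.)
Roots: {1, 6}

Each tropical root is a break point of the lower envelope of the lines y = a_i + i · x (there are 3 lines, with slopes 0, 1, ..., 2). Only the lines that attain the minimum somewhere contribute to roots; other lines are dominated. Here the surviving (envelope) indices are i = 2, i = 1, i = 0.
Intersections between consecutive envelope lines give the roots: for adjacent envelope indices i < j the intersection is x = (a_i − a_j) / (j − i). Reading off the sorted break points: {1, 6}.
Verification: at each break x_0, at least two indices attain the minimum of min_i(a_i + i · x_0).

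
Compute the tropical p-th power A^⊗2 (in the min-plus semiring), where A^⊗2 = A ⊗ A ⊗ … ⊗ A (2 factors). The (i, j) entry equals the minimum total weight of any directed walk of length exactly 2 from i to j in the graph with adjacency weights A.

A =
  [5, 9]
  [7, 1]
A^⊗2 =
  [10, 10]
  [8, 2]

Each entry (A^⊗2)_ij equals the minimum over all length-2 walks i = v_0 → v_1 → … → v_2 = j of Σ_t A[v_t][v_{t+1}]. For example, for (i, j) = (0, 1) we minimise over 2 possible intermediate vertex sequences; the minimum is 10, attained along the walk 0 → 1 → 1.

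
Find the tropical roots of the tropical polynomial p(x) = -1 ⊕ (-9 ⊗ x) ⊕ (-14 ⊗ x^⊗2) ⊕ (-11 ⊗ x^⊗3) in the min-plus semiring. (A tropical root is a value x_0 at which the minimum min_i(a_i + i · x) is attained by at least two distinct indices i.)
Roots: {-3, 5, 8}

Each tropical root is a break point of the lower envelope of the lines y = a_i + i · x (there are 4 lines, with slopes 0, 1, ..., 3). Only the lines that attain the minimum somewhere contribute to roots; other lines are dominated. Here the surviving (envelope) indices are i = 3, i = 2, i = 1, i = 0.
Intersections between consecutive envelope lines give the roots: for adjacent envelope indices i < j the intersection is x = (a_i − a_j) / (j − i). Reading off the sorted break points: {-3, 5, 8}.
Verification: at each break x_0, at least two indices attain the minimum of min_i(a_i + i · x_0).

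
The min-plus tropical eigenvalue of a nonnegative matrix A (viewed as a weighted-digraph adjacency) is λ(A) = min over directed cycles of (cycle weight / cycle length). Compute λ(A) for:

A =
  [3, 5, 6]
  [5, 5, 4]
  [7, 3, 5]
λ(A) = 3

Enumerate directed cycles and compute their means (weight / length). Sample:
  cycle 0 → 0: weight = 3, length = 1, mean = 3/1 ≈ 3.000
  cycle 1 → 1: weight = 5, length = 1, mean = 5/1 ≈ 5.000
  cycle 2 → 2: weight = 5, length = 1, mean = 5/1 ≈ 5.000
  cycle 0 → 1 → 0: weight = 10, length = 2, mean = 10/2 ≈ 5.000
  cycle 0 → 2 → 0: weight = 13, length = 2, mean = 13/2 ≈ 6.500
  cycle 1 → 0 → 1: weight = 10, length = 2, mean = 10/2 ≈ 5.000
Minimum mean = 3.000, attained e.g. along the cycle 0 → 0 with weight 3 and length 1. So λ(A) = 3/1 = 3.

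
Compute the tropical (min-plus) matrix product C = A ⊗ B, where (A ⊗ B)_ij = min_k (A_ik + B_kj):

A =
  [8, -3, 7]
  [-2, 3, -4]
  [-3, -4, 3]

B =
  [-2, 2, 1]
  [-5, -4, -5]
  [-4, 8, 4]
A ⊗ B =
  [-8, -7, -8]
  [-8, -1, -2]
  [-9, -8, -9]

Apply the min-plus product entry-by-entry:
  C[0][0] = min over k of (A[0][0] + B[0][0] = 8 + -2 = 6, A[0][1] + B[1][0] = -3 + -5 = -8, A[0][2] + B[2][0] = 7 + -4 = 3) = -8 (attained at k = 1)
  C[0][1] = min over k of (A[0][0] + B[0][1] = 8 + 2 = 10, A[0][1] + B[1][1] = -3 + -4 = -7, A[0][2] + B[2][1] = 7 + 8 = 15) = -7 (attained at k = 1)
  C[0][2] = min over k of (A[0][0] + B[0][2] = 8 + 1 = 9, A[0][1] + B[1][2] = -3 + -5 = -8, A[0][2] + B[2][2] = 7 + 4 = 11) = -8 (attained at k = 1)
  C[1][0] = min over k of (A[1][0] + B[0][0] = -2 + -2 = -4, A[1][1] + B[1][0] = 3 + -5 = -2, A[1][2] + B[2][0] = -4 + -4 = -8) = -8 (attained at k = 2)
  C[1][1] = min over k of (A[1][0] + B[0][1] = -2 + 2 = 0, A[1][1] + B[1][1] = 3 + -4 = -1, A[1][2] + B[2][1] = -4 + 8 = 4) = -1 (attained at k = 1)
  C[1][2] = min over k of (A[1][0] + B[0][2] = -2 + 1 = -1, A[1][1] + B[1][2] = 3 + -5 = -2, A[1][2] + B[2][2] = -4 + 4 = 0) = -2 (attained at k = 1)
  C[2][0] = min over k of (A[2][0] + B[0][0] = -3 + -2 = -5, A[2][1] + B[1][0] = -4 + -5 = -9, A[2][2] + B[2][0] = 3 + -4 = -1) = -9 (attained at k = 1)
  C[2][1] = min over k of (A[2][0] + B[0][1] = -3 + 2 = -1, A[2][1] + B[1][1] = -4 + -4 = -8, A[2][2] + B[2][1] = 3 + 8 = 11) = -8 (attained at k = 1)
  C[2][2] = min over k of (A[2][0] + B[0][2] = -3 + 1 = -2, A[2][1] + B[1][2] = -4 + -5 = -9, A[2][2] + B[2][2] = 3 + 4 = 7) = -9 (attained at k = 1)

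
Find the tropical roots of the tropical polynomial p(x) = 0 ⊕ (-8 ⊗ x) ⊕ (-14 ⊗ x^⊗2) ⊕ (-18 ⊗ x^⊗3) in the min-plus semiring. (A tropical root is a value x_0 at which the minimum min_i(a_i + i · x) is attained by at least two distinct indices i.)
Roots: {4, 6, 8}

Each tropical root is a break point of the lower envelope of the lines y = a_i + i · x (there are 4 lines, with slopes 0, 1, ..., 3). Only the lines that attain the minimum somewhere contribute to roots; other lines are dominated. Here the surviving (envelope) indices are i = 3, i = 2, i = 1, i = 0.
Intersections between consecutive envelope lines give the roots: for adjacent envelope indices i < j the intersection is x = (a_i − a_j) / (j − i). Reading off the sorted break points: {4, 6, 8}.
Verification: at each break x_0, at least two indices attain the minimum of min_i(a_i + i · x_0).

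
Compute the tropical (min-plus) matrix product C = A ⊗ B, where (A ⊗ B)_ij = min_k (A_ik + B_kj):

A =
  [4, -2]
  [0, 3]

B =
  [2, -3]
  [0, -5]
A ⊗ B =
  [-2, -7]
  [2, -3]

Apply the min-plus product entry-by-entry:
  C[0][0] = min over k of (A[0][0] + B[0][0] = 4 + 2 = 6, A[0][1] + B[1][0] = -2 + 0 = -2) = -2 (attained at k = 1)
  C[0][1] = min over k of (A[0][0] + B[0][1] = 4 + -3 = 1, A[0][1] + B[1][1] = -2 + -5 = -7) = -7 (attained at k = 1)
  C[1][0] = min over k of (A[1][0] + B[0][0] = 0 + 2 = 2, A[1][1] + B[1][0] = 3 + 0 = 3) = 2 (attained at k = 0)
  C[1][1] = min over k of (A[1][0] + B[0][1] = 0 + -3 = -3, A[1][1] + B[1][1] = 3 + -5 = -2) = -3 (attained at k = 0)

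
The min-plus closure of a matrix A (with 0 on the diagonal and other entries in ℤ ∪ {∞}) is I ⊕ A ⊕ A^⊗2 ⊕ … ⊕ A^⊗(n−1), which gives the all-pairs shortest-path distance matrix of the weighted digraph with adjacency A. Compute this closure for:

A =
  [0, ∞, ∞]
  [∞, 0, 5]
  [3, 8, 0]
Closure =
  [0, ∞, ∞]
  [8, 0, 5]
  [3, 8, 0]

This is the Floyd-Warshall all-pairs shortest-path computation. For each intermediate vertex k = 0, 1, …, 2, update dist[i][j] ← min(dist[i][j], dist[i][k] + dist[k][j]). The final matrix gives, for each (i, j), the minimum total weight of any directed path from i to j (possibly empty when i = j).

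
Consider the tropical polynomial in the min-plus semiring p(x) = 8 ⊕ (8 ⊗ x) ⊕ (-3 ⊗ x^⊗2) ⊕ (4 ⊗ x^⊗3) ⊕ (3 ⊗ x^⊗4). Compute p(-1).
p(-1) = -5

A tropical monomial a ⊗ x^⊗i evaluates to a + i · x. Evaluating each term at x = -1:
  Term 0 contributes 8 + 0 · -1 = 8
  Term 1 contributes 8 + 1 · -1 = 7
  Term 2 contributes -3 + 2 · -1 = -5
  Term 3 contributes 4 + 3 · -1 = 1
  Term 4 contributes 3 + 4 · -1 = -1
p(-1) = ⊕ of these = min[8, 7, -5, 1, -1] = -5.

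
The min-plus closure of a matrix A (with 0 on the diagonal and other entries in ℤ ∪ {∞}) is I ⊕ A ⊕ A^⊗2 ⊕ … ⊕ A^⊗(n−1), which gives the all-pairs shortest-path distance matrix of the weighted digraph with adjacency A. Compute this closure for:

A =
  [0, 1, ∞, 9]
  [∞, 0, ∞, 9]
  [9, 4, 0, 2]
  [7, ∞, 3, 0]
Closure =
  [0, 1, 12, 9]
  [16, 0, 12, 9]
  [9, 4, 0, 2]
  [7, 7, 3, 0]

This is the Floyd-Warshall all-pairs shortest-path computation. For each intermediate vertex k = 0, 1, …, 3, update dist[i][j] ← min(dist[i][j], dist[i][k] + dist[k][j]). The final matrix gives, for each (i, j), the minimum total weight of any directed path from i to j (possibly empty when i = j).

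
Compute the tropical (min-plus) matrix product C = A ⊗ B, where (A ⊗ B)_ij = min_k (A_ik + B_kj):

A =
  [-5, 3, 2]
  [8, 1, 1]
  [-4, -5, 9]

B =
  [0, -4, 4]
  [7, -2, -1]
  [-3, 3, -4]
A ⊗ B =
  [-5, -9, -2]
  [-2, -1, -3]
  [-4, -8, -6]

Apply the min-plus product entry-by-entry:
  C[0][0] = min over k of (A[0][0] + B[0][0] = -5 + 0 = -5, A[0][1] + B[1][0] = 3 + 7 = 10, A[0][2] + B[2][0] = 2 + -3 = -1) = -5 (attained at k = 0)
  C[0][1] = min over k of (A[0][0] + B[0][1] = -5 + -4 = -9, A[0][1] + B[1][1] = 3 + -2 = 1, A[0][2] + B[2][1] = 2 + 3 = 5) = -9 (attained at k = 0)
  C[0][2] = min over k of (A[0][0] + B[0][2] = -5 + 4 = -1, A[0][1] + B[1][2] = 3 + -1 = 2, A[0][2] + B[2][2] = 2 + -4 = -2) = -2 (attained at k = 2)
  C[1][0] = min over k of (A[1][0] + B[0][0] = 8 + 0 = 8, A[1][1] + B[1][0] = 1 + 7 = 8, A[1][2] + B[2][0] = 1 + -3 = -2) = -2 (attained at k = 2)
  C[1][1] = min over k of (A[1][0] + B[0][1] = 8 + -4 = 4, A[1][1] + B[1][1] = 1 + -2 = -1, A[1][2] + B[2][1] = 1 + 3 = 4) = -1 (attained at k = 1)
  C[1][2] = min over k of (A[1][0] + B[0][2] = 8 + 4 = 12, A[1][1] + B[1][2] = 1 + -1 = 0, A[1][2] + B[2][2] = 1 + -4 = -3) = -3 (attained at k = 2)
  C[2][0] = min over k of (A[2][0] + B[0][0] = -4 + 0 = -4, A[2][1] + B[1][0] = -5 + 7 = 2, A[2][2] + B[2][0] = 9 + -3 = 6) = -4 (attained at k = 0)
  C[2][1] = min over k of (A[2][0] + B[0][1] = -4 + -4 = -8, A[2][1] + B[1][1] = -5 + -2 = -7, A[2][2] + B[2][1] = 9 + 3 = 12) = -8 (attained at k = 0)
  C[2][2] = min over k of (A[2][0] + B[0][2] = -4 + 4 = 0, A[2][1] + B[1][2] = -5 + -1 = -6, A[2][2] + B[2][2] = 9 + -4 = 5) = -6 (attained at k = 1)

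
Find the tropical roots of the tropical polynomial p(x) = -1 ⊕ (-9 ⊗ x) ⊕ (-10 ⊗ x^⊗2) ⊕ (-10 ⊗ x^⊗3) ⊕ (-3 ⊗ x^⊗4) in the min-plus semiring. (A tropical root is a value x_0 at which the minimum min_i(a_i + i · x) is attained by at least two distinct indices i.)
Roots: {-7, 0, 1, 8}

Each tropical root is a break point of the lower envelope of the lines y = a_i + i · x (there are 5 lines, with slopes 0, 1, ..., 4). Only the lines that attain the minimum somewhere contribute to roots; other lines are dominated. Here the surviving (envelope) indices are i = 4, i = 3, i = 2, i = 1, i = 0.
Intersections between consecutive envelope lines give the roots: for adjacent envelope indices i < j the intersection is x = (a_i − a_j) / (j − i). Reading off the sorted break points: {-7, 0, 1, 8}.
Verification: at each break x_0, at least two indices attain the minimum of min_i(a_i + i · x_0).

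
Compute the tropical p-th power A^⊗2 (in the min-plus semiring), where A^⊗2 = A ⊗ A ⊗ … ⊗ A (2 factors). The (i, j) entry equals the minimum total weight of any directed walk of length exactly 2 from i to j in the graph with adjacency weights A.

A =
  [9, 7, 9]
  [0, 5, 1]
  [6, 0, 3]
A^⊗2 =
  [7, 9, 8]
  [5, 1, 4]
  [0, 3, 1]

Each entry (A^⊗2)_ij equals the minimum over all length-2 walks i = v_0 → v_1 → … → v_2 = j of Σ_t A[v_t][v_{t+1}]. For example, for (i, j) = (0, 2) we minimise over 3 possible intermediate vertex sequences; the minimum is 8, attained along the walk 0 → 1 → 2.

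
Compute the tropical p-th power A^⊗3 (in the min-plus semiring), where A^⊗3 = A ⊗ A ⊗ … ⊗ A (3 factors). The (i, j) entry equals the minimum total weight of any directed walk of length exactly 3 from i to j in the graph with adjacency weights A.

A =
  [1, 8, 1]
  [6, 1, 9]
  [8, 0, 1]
A^⊗3 =
  [3, 2, 3]
  [8, 3, 8]
  [7, 2, 3]

Each entry (A^⊗3)_ij equals the minimum over all length-3 walks i = v_0 → v_1 → … → v_3 = j of Σ_t A[v_t][v_{t+1}]. For example, for (i, j) = (0, 2) we minimise over 9 possible intermediate vertex sequences; the minimum is 3, attained along the walk 0 → 0 → 0 → 2.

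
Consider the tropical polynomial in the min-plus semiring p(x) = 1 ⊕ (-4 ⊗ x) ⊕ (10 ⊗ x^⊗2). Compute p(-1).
p(-1) = -5

A tropical monomial a ⊗ x^⊗i evaluates to a + i · x. Evaluating each term at x = -1:
  Term 0 contributes 1 + 0 · -1 = 1
  Term 1 contributes -4 + 1 · -1 = -5
  Term 2 contributes 10 + 2 · -1 = 8
p(-1) = ⊕ of these = min[1, -5, 8] = -5.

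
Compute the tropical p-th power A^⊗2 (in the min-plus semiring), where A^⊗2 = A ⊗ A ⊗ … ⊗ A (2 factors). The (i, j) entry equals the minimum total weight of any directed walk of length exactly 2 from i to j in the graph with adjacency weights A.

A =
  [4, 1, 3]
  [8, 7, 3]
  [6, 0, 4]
A^⊗2 =
  [8, 3, 4]
  [9, 3, 7]
  [8, 4, 3]

Each entry (A^⊗2)_ij equals the minimum over all length-2 walks i = v_0 → v_1 → … → v_2 = j of Σ_t A[v_t][v_{t+1}]. For example, for (i, j) = (0, 2) we minimise over 3 possible intermediate vertex sequences; the minimum is 4, attained along the walk 0 → 1 → 2.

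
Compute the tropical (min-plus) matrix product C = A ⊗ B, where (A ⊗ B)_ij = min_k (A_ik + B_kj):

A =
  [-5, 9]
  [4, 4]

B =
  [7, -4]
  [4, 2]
A ⊗ B =
  [2, -9]
  [8, 0]

Apply the min-plus product entry-by-entry:
  C[0][0] = min over k of (A[0][0] + B[0][0] = -5 + 7 = 2, A[0][1] + B[1][0] = 9 + 4 = 13) = 2 (attained at k = 0)
  C[0][1] = min over k of (A[0][0] + B[0][1] = -5 + -4 = -9, A[0][1] + B[1][1] = 9 + 2 = 11) = -9 (attained at k = 0)
  C[1][0] = min over k of (A[1][0] + B[0][0] = 4 + 7 = 11, A[1][1] + B[1][0] = 4 + 4 = 8) = 8 (attained at k = 1)
  C[1][1] = min over k of (A[1][0] + B[0][1] = 4 + -4 = 0, A[1][1] + B[1][1] = 4 + 2 = 6) = 0 (attained at k = 0)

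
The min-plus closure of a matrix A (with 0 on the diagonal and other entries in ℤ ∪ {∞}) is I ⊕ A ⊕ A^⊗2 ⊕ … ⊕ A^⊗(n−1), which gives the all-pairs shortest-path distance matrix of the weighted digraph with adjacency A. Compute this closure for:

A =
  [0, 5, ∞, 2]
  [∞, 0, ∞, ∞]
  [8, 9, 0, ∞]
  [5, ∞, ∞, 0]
Closure =
  [0, 5, ∞, 2]
  [∞, 0, ∞, ∞]
  [8, 9, 0, 10]
  [5, 10, ∞, 0]

This is the Floyd-Warshall all-pairs shortest-path computation. For each intermediate vertex k = 0, 1, …, 3, update dist[i][j] ← min(dist[i][j], dist[i][k] + dist[k][j]). The final matrix gives, for each (i, j), the minimum total weight of any directed path from i to j (possibly empty when i = j).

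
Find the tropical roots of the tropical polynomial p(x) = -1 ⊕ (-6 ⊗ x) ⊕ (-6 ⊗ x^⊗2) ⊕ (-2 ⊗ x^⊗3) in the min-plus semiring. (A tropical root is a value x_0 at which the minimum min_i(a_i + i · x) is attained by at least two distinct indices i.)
Roots: {-4, 0, 5}

Each tropical root is a break point of the lower envelope of the lines y = a_i + i · x (there are 4 lines, with slopes 0, 1, ..., 3). Only the lines that attain the minimum somewhere contribute to roots; other lines are dominated. Here the surviving (envelope) indices are i = 3, i = 2, i = 1, i = 0.
Intersections between consecutive envelope lines give the roots: for adjacent envelope indices i < j the intersection is x = (a_i − a_j) / (j − i). Reading off the sorted break points: {-4, 0, 5}.
Verification: at each break x_0, at least two indices attain the minimum of min_i(a_i + i · x_0).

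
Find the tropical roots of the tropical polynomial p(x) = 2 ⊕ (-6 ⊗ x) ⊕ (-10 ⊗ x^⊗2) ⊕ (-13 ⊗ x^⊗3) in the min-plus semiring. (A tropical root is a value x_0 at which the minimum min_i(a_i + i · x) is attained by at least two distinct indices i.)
Roots: {3, 4, 8}

Each tropical root is a break point of the lower envelope of the lines y = a_i + i · x (there are 4 lines, with slopes 0, 1, ..., 3). Only the lines that attain the minimum somewhere contribute to roots; other lines are dominated. Here the surviving (envelope) indices are i = 3, i = 2, i = 1, i = 0.
Intersections between consecutive envelope lines give the roots: for adjacent envelope indices i < j the intersection is x = (a_i − a_j) / (j − i). Reading off the sorted break points: {3, 4, 8}.
Verification: at each break x_0, at least two indices attain the minimum of min_i(a_i + i · x_0).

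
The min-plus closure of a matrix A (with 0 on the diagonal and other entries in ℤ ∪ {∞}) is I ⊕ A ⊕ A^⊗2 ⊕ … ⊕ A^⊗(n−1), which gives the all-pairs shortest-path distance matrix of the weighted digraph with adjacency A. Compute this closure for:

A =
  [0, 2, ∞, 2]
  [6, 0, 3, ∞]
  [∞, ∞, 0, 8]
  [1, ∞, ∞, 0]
Closure =
  [0, 2, 5, 2]
  [6, 0, 3, 8]
  [9, 11, 0, 8]
  [1, 3, 6, 0]

This is the Floyd-Warshall all-pairs shortest-path computation. For each intermediate vertex k = 0, 1, …, 3, update dist[i][j] ← min(dist[i][j], dist[i][k] + dist[k][j]). The final matrix gives, for each (i, j), the minimum total weight of any directed path from i to j (possibly empty when i = j).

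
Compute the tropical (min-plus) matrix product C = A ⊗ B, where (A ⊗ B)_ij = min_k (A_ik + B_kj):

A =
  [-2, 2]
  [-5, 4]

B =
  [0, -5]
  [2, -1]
A ⊗ B =
  [-2, -7]
  [-5, -10]

Apply the min-plus product entry-by-entry:
  C[0][0] = min over k of (A[0][0] + B[0][0] = -2 + 0 = -2, A[0][1] + B[1][0] = 2 + 2 = 4) = -2 (attained at k = 0)
  C[0][1] = min over k of (A[0][0] + B[0][1] = -2 + -5 = -7, A[0][1] + B[1][1] = 2 + -1 = 1) = -7 (attained at k = 0)
  C[1][0] = min over k of (A[1][0] + B[0][0] = -5 + 0 = -5, A[1][1] + B[1][0] = 4 + 2 = 6) = -5 (attained at k = 0)
  C[1][1] = min over k of (A[1][0] + B[0][1] = -5 + -5 = -10, A[1][1] + B[1][1] = 4 + -1 = 3) = -10 (attained at k = 0)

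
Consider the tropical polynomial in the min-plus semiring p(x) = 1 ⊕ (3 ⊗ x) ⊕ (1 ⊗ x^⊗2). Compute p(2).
p(2) = 1

A tropical monomial a ⊗ x^⊗i evaluates to a + i · x. Evaluating each term at x = 2:
  Term 0 contributes 1 + 0 · 2 = 1
  Term 1 contributes 3 + 1 · 2 = 5
  Term 2 contributes 1 + 2 · 2 = 5
p(2) = ⊕ of these = min[1, 5, 5] = 1.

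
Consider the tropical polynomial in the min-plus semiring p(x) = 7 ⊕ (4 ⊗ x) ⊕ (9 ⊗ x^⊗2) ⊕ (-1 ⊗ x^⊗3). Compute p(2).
p(2) = 5

A tropical monomial a ⊗ x^⊗i evaluates to a + i · x. Evaluating each term at x = 2:
  Term 0 contributes 7 + 0 · 2 = 7
  Term 1 contributes 4 + 1 · 2 = 6
  Term 2 contributes 9 + 2 · 2 = 13
  Term 3 contributes -1 + 3 · 2 = 5
p(2) = ⊕ of these = min[7, 6, 13, 5] = 5.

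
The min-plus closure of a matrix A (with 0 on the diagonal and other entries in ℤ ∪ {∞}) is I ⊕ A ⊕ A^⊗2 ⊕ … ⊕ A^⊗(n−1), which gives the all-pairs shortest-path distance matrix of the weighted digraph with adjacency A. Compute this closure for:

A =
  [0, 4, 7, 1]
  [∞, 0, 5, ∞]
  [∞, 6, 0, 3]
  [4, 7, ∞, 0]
Closure =
  [0, 4, 7, 1]
  [12, 0, 5, 8]
  [7, 6, 0, 3]
  [4, 7, 11, 0]

This is the Floyd-Warshall all-pairs shortest-path computation. For each intermediate vertex k = 0, 1, …, 3, update dist[i][j] ← min(dist[i][j], dist[i][k] + dist[k][j]). The final matrix gives, for each (i, j), the minimum total weight of any directed path from i to j (possibly empty when i = j).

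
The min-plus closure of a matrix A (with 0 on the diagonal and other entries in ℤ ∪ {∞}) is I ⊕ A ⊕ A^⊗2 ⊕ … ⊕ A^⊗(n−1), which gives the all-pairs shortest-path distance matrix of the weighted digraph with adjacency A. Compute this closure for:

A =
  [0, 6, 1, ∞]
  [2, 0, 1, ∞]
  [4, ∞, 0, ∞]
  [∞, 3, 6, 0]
Closure =
  [0, 6, 1, ∞]
  [2, 0, 1, ∞]
  [4, 10, 0, ∞]
  [5, 3, 4, 0]

This is the Floyd-Warshall all-pairs shortest-path computation. For each intermediate vertex k = 0, 1, …, 3, update dist[i][j] ← min(dist[i][j], dist[i][k] + dist[k][j]). The final matrix gives, for each (i, j), the minimum total weight of any directed path from i to j (possibly empty when i = j).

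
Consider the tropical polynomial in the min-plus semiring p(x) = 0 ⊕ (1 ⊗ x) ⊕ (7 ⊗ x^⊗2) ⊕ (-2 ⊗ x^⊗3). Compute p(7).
p(7) = 0

A tropical monomial a ⊗ x^⊗i evaluates to a + i · x. Evaluating each term at x = 7:
  Term 0 contributes 0 + 0 · 7 = 0
  Term 1 contributes 1 + 1 · 7 = 8
  Term 2 contributes 7 + 2 · 7 = 21
  Term 3 contributes -2 + 3 · 7 = 19
p(7) = ⊕ of these = min[0, 8, 21, 19] = 0.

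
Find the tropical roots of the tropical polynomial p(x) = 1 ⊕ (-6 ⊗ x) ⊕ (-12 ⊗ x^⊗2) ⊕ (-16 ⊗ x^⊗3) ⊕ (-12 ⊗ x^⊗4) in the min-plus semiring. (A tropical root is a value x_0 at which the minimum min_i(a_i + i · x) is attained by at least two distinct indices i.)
Roots: {-4, 4, 6, 7}

Each tropical root is a break point of the lower envelope of the lines y = a_i + i · x (there are 5 lines, with slopes 0, 1, ..., 4). Only the lines that attain the minimum somewhere contribute to roots; other lines are dominated. Here the surviving (envelope) indices are i = 4, i = 3, i = 2, i = 1, i = 0.
Intersections between consecutive envelope lines give the roots: for adjacent envelope indices i < j the intersection is x = (a_i − a_j) / (j − i). Reading off the sorted break points: {-4, 4, 6, 7}.
Verification: at each break x_0, at least two indices attain the minimum of min_i(a_i + i · x_0).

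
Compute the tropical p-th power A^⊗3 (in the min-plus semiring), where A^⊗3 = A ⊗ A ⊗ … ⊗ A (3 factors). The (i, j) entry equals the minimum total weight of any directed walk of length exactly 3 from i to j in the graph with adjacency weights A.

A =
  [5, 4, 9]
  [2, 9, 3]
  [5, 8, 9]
A^⊗3 =
  [11, 10, 12]
  [8, 11, 9]
  [11, 14, 12]

Each entry (A^⊗3)_ij equals the minimum over all length-3 walks i = v_0 → v_1 → … → v_3 = j of Σ_t A[v_t][v_{t+1}]. For example, for (i, j) = (0, 2) we minimise over 9 possible intermediate vertex sequences; the minimum is 12, attained along the walk 0 → 0 → 1 → 2.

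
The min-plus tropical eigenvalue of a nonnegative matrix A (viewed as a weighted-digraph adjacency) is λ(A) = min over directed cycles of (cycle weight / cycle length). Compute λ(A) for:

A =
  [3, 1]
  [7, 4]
λ(A) = 3

Enumerate directed cycles and compute their means (weight / length). Sample:
  cycle 0 → 0: weight = 3, length = 1, mean = 3/1 ≈ 3.000
  cycle 1 → 1: weight = 4, length = 1, mean = 4/1 ≈ 4.000
  cycle 0 → 1 → 0: weight = 8, length = 2, mean = 8/2 ≈ 4.000
  cycle 1 → 0 → 1: weight = 8, length = 2, mean = 8/2 ≈ 4.000
Minimum mean = 3.000, attained e.g. along the cycle 0 → 0 with weight 3 and length 1. So λ(A) = 3/1 = 3.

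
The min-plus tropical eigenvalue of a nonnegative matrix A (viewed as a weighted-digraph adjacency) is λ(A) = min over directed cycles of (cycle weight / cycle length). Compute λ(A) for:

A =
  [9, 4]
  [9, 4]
λ(A) = 4

Enumerate directed cycles and compute their means (weight / length). Sample:
  cycle 0 → 0: weight = 9, length = 1, mean = 9/1 ≈ 9.000
  cycle 1 → 1: weight = 4, length = 1, mean = 4/1 ≈ 4.000
  cycle 0 → 1 → 0: weight = 13, length = 2, mean = 13/2 ≈ 6.500
  cycle 1 → 0 → 1: weight = 13, length = 2, mean = 13/2 ≈ 6.500
Minimum mean = 4.000, attained e.g. along the cycle 1 → 1 with weight 4 and length 1. So λ(A) = 4/1 = 4.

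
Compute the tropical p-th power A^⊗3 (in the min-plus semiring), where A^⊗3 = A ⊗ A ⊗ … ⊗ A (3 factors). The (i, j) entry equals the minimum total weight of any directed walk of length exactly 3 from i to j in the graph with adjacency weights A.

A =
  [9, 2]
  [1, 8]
A^⊗3 =
  [11, 5]
  [4, 11]

Each entry (A^⊗3)_ij equals the minimum over all length-3 walks i = v_0 → v_1 → … → v_3 = j of Σ_t A[v_t][v_{t+1}]. For example, for (i, j) = (0, 1) we minimise over 4 possible intermediate vertex sequences; the minimum is 5, attained along the walk 0 → 1 → 0 → 1.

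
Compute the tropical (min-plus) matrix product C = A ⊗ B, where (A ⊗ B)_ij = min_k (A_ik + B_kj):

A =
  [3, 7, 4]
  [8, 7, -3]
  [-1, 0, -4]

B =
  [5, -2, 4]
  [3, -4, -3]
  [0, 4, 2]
A ⊗ B =
  [4, 1, 4]
  [-3, 1, -1]
  [-4, -4, -3]

Apply the min-plus product entry-by-entry:
  C[0][0] = min over k of (A[0][0] + B[0][0] = 3 + 5 = 8, A[0][1] + B[1][0] = 7 + 3 = 10, A[0][2] + B[2][0] = 4 + 0 = 4) = 4 (attained at k = 2)
  C[0][1] = min over k of (A[0][0] + B[0][1] = 3 + -2 = 1, A[0][1] + B[1][1] = 7 + -4 = 3, A[0][2] + B[2][1] = 4 + 4 = 8) = 1 (attained at k = 0)
  C[0][2] = min over k of (A[0][0] + B[0][2] = 3 + 4 = 7, A[0][1] + B[1][2] = 7 + -3 = 4, A[0][2] + B[2][2] = 4 + 2 = 6) = 4 (attained at k = 1)
  C[1][0] = min over k of (A[1][0] + B[0][0] = 8 + 5 = 13, A[1][1] + B[1][0] = 7 + 3 = 10, A[1][2] + B[2][0] = -3 + 0 = -3) = -3 (attained at k = 2)
  C[1][1] = min over k of (A[1][0] + B[0][1] = 8 + -2 = 6, A[1][1] + B[1][1] = 7 + -4 = 3, A[1][2] + B[2][1] = -3 + 4 = 1) = 1 (attained at k = 2)
  C[1][2] = min over k of (A[1][0] + B[0][2] = 8 + 4 = 12, A[1][1] + B[1][2] = 7 + -3 = 4, A[1][2] + B[2][2] = -3 + 2 = -1) = -1 (attained at k = 2)
  C[2][0] = min over k of (A[2][0] + B[0][0] = -1 + 5 = 4, A[2][1] + B[1][0] = 0 + 3 = 3, A[2][2] + B[2][0] = -4 + 0 = -4) = -4 (attained at k = 2)
  C[2][1] = min over k of (A[2][0] + B[0][1] = -1 + -2 = -3, A[2][1] + B[1][1] = 0 + -4 = -4, A[2][2] + B[2][1] = -4 + 4 = 0) = -4 (attained at k = 1)
  C[2][2] = min over k of (A[2][0] + B[0][2] = -1 + 4 = 3, A[2][1] + B[1][2] = 0 + -3 = -3, A[2][2] + B[2][2] = -4 + 2 = -2) = -3 (attained at k = 1)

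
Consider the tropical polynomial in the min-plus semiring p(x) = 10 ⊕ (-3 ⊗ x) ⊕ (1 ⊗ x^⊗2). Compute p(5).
p(5) = 2

A tropical monomial a ⊗ x^⊗i evaluates to a + i · x. Evaluating each term at x = 5:
  Term 0 contributes 10 + 0 · 5 = 10
  Term 1 contributes -3 + 1 · 5 = 2
  Term 2 contributes 1 + 2 · 5 = 11
p(5) = ⊕ of these = min[10, 2, 11] = 2.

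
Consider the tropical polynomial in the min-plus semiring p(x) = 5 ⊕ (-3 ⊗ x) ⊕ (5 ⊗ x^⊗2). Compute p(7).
p(7) = 4

A tropical monomial a ⊗ x^⊗i evaluates to a + i · x. Evaluating each term at x = 7:
  Term 0 contributes 5 + 0 · 7 = 5
  Term 1 contributes -3 + 1 · 7 = 4
  Term 2 contributes 5 + 2 · 7 = 19
p(7) = ⊕ of these = min[5, 4, 19] = 4.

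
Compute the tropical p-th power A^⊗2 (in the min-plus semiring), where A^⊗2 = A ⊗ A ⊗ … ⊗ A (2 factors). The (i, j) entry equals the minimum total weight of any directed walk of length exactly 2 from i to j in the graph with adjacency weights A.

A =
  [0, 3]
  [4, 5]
A^⊗2 =
  [0, 3]
  [4, 7]

Each entry (A^⊗2)_ij equals the minimum over all length-2 walks i = v_0 → v_1 → … → v_2 = j of Σ_t A[v_t][v_{t+1}]. For example, for (i, j) = (0, 1) we minimise over 2 possible intermediate vertex sequences; the minimum is 3, attained along the walk 0 → 0 → 1.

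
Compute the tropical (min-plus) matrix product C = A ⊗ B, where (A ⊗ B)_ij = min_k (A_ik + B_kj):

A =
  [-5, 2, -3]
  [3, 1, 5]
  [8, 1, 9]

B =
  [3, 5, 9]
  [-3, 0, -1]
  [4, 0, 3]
A ⊗ B =
  [-2, -3, 0]
  [-2, 1, 0]
  [-2, 1, 0]

Apply the min-plus product entry-by-entry:
  C[0][0] = min over k of (A[0][0] + B[0][0] = -5 + 3 = -2, A[0][1] + B[1][0] = 2 + -3 = -1, A[0][2] + B[2][0] = -3 + 4 = 1) = -2 (attained at k = 0)
  C[0][1] = min over k of (A[0][0] + B[0][1] = -5 + 5 = 0, A[0][1] + B[1][1] = 2 + 0 = 2, A[0][2] + B[2][1] = -3 + 0 = -3) = -3 (attained at k = 2)
  C[0][2] = min over k of (A[0][0] + B[0][2] = -5 + 9 = 4, A[0][1] + B[1][2] = 2 + -1 = 1, A[0][2] + B[2][2] = -3 + 3 = 0) = 0 (attained at k = 2)
  C[1][0] = min over k of (A[1][0] + B[0][0] = 3 + 3 = 6, A[1][1] + B[1][0] = 1 + -3 = -2, A[1][2] + B[2][0] = 5 + 4 = 9) = -2 (attained at k = 1)
  C[1][1] = min over k of (A[1][0] + B[0][1] = 3 + 5 = 8, A[1][1] + B[1][1] = 1 + 0 = 1, A[1][2] + B[2][1] = 5 + 0 = 5) = 1 (attained at k = 1)
  C[1][2] = min over k of (A[1][0] + B[0][2] = 3 + 9 = 12, A[1][1] + B[1][2] = 1 + -1 = 0, A[1][2] + B[2][2] = 5 + 3 = 8) = 0 (attained at k = 1)
  C[2][0] = min over k of (A[2][0] + B[0][0] = 8 + 3 = 11, A[2][1] + B[1][0] = 1 + -3 = -2, A[2][2] + B[2][0] = 9 + 4 = 13) = -2 (attained at k = 1)
  C[2][1] = min over k of (A[2][0] + B[0][1] = 8 + 5 = 13, A[2][1] + B[1][1] = 1 + 0 = 1, A[2][2] + B[2][1] = 9 + 0 = 9) = 1 (attained at k = 1)
  C[2][2] = min over k of (A[2][0] + B[0][2] = 8 + 9 = 17, A[2][1] + B[1][2] = 1 + -1 = 0, A[2][2] + B[2][2] = 9 + 3 = 12) = 0 (attained at k = 1)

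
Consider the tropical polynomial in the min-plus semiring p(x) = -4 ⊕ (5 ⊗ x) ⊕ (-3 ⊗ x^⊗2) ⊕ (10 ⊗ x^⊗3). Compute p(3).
p(3) = -4

A tropical monomial a ⊗ x^⊗i evaluates to a + i · x. Evaluating each term at x = 3:
  Term 0 contributes -4 + 0 · 3 = -4
  Term 1 contributes 5 + 1 · 3 = 8
  Term 2 contributes -3 + 2 · 3 = 3
  Term 3 contributes 10 + 3 · 3 = 19
p(3) = ⊕ of these = min[-4, 8, 3, 19] = -4.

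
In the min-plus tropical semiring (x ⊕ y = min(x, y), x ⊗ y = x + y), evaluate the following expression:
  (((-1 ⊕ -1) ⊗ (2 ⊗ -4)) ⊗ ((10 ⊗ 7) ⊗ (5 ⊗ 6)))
(((-1 ⊕ -1) ⊗ (2 ⊗ -4)) ⊗ ((10 ⊗ 7) ⊗ (5 ⊗ 6))) = 25

Expand innermost to outermost. Recall ⊕ takes the minimum of its arguments and ⊗ takes their sum. Working out the expression (((-1 ⊕ -1) ⊗ (2 ⊗ -4)) ⊗ ((10 ⊗ 7) ⊗ (5 ⊗ 6))) gives 25.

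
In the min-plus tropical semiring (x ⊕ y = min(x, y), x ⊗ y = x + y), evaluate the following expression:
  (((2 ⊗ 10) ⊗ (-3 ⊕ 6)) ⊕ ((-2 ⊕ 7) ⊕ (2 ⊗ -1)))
(((2 ⊗ 10) ⊗ (-3 ⊕ 6)) ⊕ ((-2 ⊕ 7) ⊕ (2 ⊗ -1))) = -2

Expand innermost to outermost. Recall ⊕ takes the minimum of its arguments and ⊗ takes their sum. Working out the expression (((2 ⊗ 10) ⊗ (-3 ⊕ 6)) ⊕ ((-2 ⊕ 7) ⊕ (2 ⊗ -1))) gives -2.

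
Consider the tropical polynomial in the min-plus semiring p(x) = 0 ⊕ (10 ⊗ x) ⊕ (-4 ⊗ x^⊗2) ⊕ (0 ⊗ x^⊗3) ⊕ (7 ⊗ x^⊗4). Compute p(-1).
p(-1) = -6

A tropical monomial a ⊗ x^⊗i evaluates to a + i · x. Evaluating each term at x = -1:
  Term 0 contributes 0 + 0 · -1 = 0
  Term 1 contributes 10 + 1 · -1 = 9
  Term 2 contributes -4 + 2 · -1 = -6
  Term 3 contributes 0 + 3 · -1 = -3
  Term 4 contributes 7 + 4 · -1 = 3
p(-1) = ⊕ of these = min[0, 9, -6, -3, 3] = -6.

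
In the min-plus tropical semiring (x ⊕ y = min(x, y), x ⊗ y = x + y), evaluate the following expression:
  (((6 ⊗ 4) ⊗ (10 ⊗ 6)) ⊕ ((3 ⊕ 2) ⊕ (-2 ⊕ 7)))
(((6 ⊗ 4) ⊗ (10 ⊗ 6)) ⊕ ((3 ⊕ 2) ⊕ (-2 ⊕ 7))) = -2

Expand innermost to outermost. Recall ⊕ takes the minimum of its arguments and ⊗ takes their sum. Working out the expression (((6 ⊗ 4) ⊗ (10 ⊗ 6)) ⊕ ((3 ⊕ 2) ⊕ (-2 ⊕ 7))) gives -2.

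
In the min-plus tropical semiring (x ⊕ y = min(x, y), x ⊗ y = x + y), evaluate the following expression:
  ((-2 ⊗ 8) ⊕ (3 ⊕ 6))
((-2 ⊗ 8) ⊕ (3 ⊕ 6)) = 3

Expand innermost to outermost. Recall ⊕ takes the minimum of its arguments and ⊗ takes their sum. Working out the expression ((-2 ⊗ 8) ⊕ (3 ⊕ 6)) gives 3.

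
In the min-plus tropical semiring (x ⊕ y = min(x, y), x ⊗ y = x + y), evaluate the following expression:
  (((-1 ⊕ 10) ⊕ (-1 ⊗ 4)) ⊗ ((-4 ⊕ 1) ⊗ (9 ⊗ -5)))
(((-1 ⊕ 10) ⊕ (-1 ⊗ 4)) ⊗ ((-4 ⊕ 1) ⊗ (9 ⊗ -5))) = -1

Expand innermost to outermost. Recall ⊕ takes the minimum of its arguments and ⊗ takes their sum. Working out the expression (((-1 ⊕ 10) ⊕ (-1 ⊗ 4)) ⊗ ((-4 ⊕ 1) ⊗ (9 ⊗ -5))) gives -1.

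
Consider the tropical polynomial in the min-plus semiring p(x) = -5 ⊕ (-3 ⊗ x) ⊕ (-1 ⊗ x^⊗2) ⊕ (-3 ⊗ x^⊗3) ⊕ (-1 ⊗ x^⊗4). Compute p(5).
p(5) = -5

A tropical monomial a ⊗ x^⊗i evaluates to a + i · x. Evaluating each term at x = 5:
  Term 0 contributes -5 + 0 · 5 = -5
  Term 1 contributes -3 + 1 · 5 = 2
  Term 2 contributes -1 + 2 · 5 = 9
  Term 3 contributes -3 + 3 · 5 = 12
  Term 4 contributes -1 + 4 · 5 = 19
p(5) = ⊕ of these = min[-5, 2, 9, 12, 19] = -5.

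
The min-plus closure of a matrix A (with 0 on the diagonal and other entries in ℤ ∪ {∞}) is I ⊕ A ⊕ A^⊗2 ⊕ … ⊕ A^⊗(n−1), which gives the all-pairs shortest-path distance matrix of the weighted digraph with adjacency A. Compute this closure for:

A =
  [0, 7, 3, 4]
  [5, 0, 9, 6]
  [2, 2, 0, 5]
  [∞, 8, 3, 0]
Closure =
  [0, 5, 3, 4]
  [5, 0, 8, 6]
  [2, 2, 0, 5]
  [5, 5, 3, 0]

This is the Floyd-Warshall all-pairs shortest-path computation. For each intermediate vertex k = 0, 1, …, 3, update dist[i][j] ← min(dist[i][j], dist[i][k] + dist[k][j]). The final matrix gives, for each (i, j), the minimum total weight of any directed path from i to j (possibly empty when i = j).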